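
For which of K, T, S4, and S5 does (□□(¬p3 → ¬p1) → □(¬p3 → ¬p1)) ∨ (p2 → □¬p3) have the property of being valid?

T-tableau for the negation ¬((□□(¬p3 → ¬p1) → □(¬p3 → ¬p1)) ∨ (p2 → □¬p3)):
1. ¬((□□(¬p3 → ¬p1) → □(¬p3 → ¬p1)) ∨ (p2 → □¬p3)), w0
2. ¬(□□(¬p3 → ¬p1) → □(¬p3 → ¬p1)), w0
3. ¬(p2 → □¬p3), w0
4. □□(¬p3 → ¬p1), w0
5. ¬□(¬p3 → ¬p1), w0
6. p2, w0
7. ¬□¬p3, w0
8. □(¬p3 → ¬p1), w0
9. ¬p3 → ¬p1, w0
10. ¬p1, w0
11. ¬(¬p3 → ¬p1), w1
12. ¬p3, w1
13. p1, w1
14. □(¬p3 → ¬p1), w1
15. ¬p3 → ¬p1, w1
16. ¬p1, w1
Accessibility: w0Rw0, w0Rw1, w1Rw1
Branch closes: p1 and ¬p1 both at w1.
Every branch closes (one shown): valid in T, hence also in S4, S5 (every theorem of T is a theorem of S4 and S5).
K-tableau for the negation ¬((□□(¬p3 → ¬p1) → □(¬p3 → ¬p1)) ∨ (p2 → □¬p3)):
1. ¬((□□(¬p3 → ¬p1) → □(¬p3 → ¬p1)) ∨ (p2 → □¬p3)), w0
2. ¬(□□(¬p3 → ¬p1) → □(¬p3 → ¬p1)), w0
3. ¬(p2 → □¬p3), w0
4. □□(¬p3 → ¬p1), w0
5. ¬□(¬p3 → ¬p1), w0
6. p2, w0
7. ¬□¬p3, w0
8. ¬(¬p3 → ¬p1), w1
9. ¬p3, w1
10. p1, w1
11. □(¬p3 → ¬p1), w1
12. p3, w2
13. □(¬p3 → ¬p1), w2
Accessibility: w0Rw1, w0Rw2
Complete open branch: countermodel on a K-frame, so not valid in K.

T, S4, S5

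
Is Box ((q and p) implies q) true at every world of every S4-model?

Valid in S4

Tableau for the negation not Box ((q and p) implies q):
1. not Box ((q and p) implies q), w0
2. not ((q and p) implies q), w1   [neg-Box-rule on 1: fresh world w1, w0Rw1]
3. q and p, w1   [neg-implies-rule on 2]
4. not q, w1   [neg-implies-rule on 2]
5. q, w1   [and-rule on 3]
6. p, w1   [and-rule on 3]
Accessibility: w0Rw0, w0Rw1, w1Rw1
Branch closes: q and not q both at w1.
All branches of the negation close; one closing branch shown above.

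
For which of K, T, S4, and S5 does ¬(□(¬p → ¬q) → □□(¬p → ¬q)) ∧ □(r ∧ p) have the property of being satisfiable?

K, T

S4-tableau for the formula:
1. ¬(□(¬p → ¬q) → □□(¬p → ¬q)) ∧ □(r ∧ p), u
2. ¬(□(¬p → ¬q) → □□(¬p → ¬q)), u
3. □(r ∧ p), u
4. □(¬p → ¬q), u
5. ¬□□(¬p → ¬q), u
6. r ∧ p, u
7. r, u
8. p, u
9. ¬p → ¬q, u
10. ¬q, u
11. ¬□(¬p → ¬q), v
12. r ∧ p, v
13. r, v
14. p, v
15. ¬p → ¬q, v
16. ¬q, v
17. ¬(¬p → ¬q), w
18. ¬p, w
19. q, w
20. r ∧ p, w
21. r, w
22. p, w
Accessibility: uRu, uRv, uRw, vRv, vRw, wRw
Branch closes: p and ¬p both at w.
Every branch closes (one shown): unsatisfiable in S4, hence also in S5 (every S5-frame is an S4-frame).
T-tableau for the formula:
1. ¬(□(¬p → ¬q) → □□(¬p → ¬q)) ∧ □(r ∧ p), u
2. ¬(□(¬p → ¬q) → □□(¬p → ¬q)), u
3. □(r ∧ p), u
4. □(¬p → ¬q), u
5. ¬□□(¬p → ¬q), u
6. r ∧ p, u
7. r, u
8. p, u
9. ¬p → ¬q, u
10. ¬q, u
11. ¬□(¬p → ¬q), v
12. r ∧ p, v
13. r, v
14. p, v
15. ¬p → ¬q, v
16. ¬q, v
17. ¬(¬p → ¬q), w
18. ¬p, w
19. q, w
Accessibility: uRu, uRv, vRv, vRw, wRw
Complete open branch: satisfiable in T, hence also in K (this T-model is also a K-model).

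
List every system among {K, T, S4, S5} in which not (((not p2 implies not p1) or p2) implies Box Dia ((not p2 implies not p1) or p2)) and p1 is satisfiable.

S5-tableau for the formula:
1. not (((not p2 implies not p1) or p2) implies Box Dia ((not p2 implies not p1) or p2)) and p1, 0
2. not (((not p2 implies not p1) or p2) implies Box Dia ((not p2 implies not p1) or p2)), 0
3. p1, 0
4. (not p2 implies not p1) or p2, 0
5. not Box Dia ((not p2 implies not p1) or p2), 0
6. not p2 implies not p1, 0
7. p2, 0
8. not Dia ((not p2 implies not p1) or p2), 1
9. not ((not p2 implies not p1) or p2), 0
10. not (not p2 implies not p1), 0
11. not p2, 0
Accessibility: 0R0, 0R1, 1R0, 1R1
Branch closes: p2 and not p2 both at 0.
Every branch closes (one shown): unsatisfiable in S5.
S4-tableau for the formula:
1. not (((not p2 implies not p1) or p2) implies Box Dia ((not p2 implies not p1) or p2)) and p1, 0
2. not (((not p2 implies not p1) or p2) implies Box Dia ((not p2 implies not p1) or p2)), 0
3. p1, 0
4. (not p2 implies not p1) or p2, 0
5. not Box Dia ((not p2 implies not p1) or p2), 0
6. p2, 0
7. not Dia ((not p2 implies not p1) or p2), 1
8. not ((not p2 implies not p1) or p2), 1
9. not (not p2 implies not p1), 1
10. not p2, 1
11. p1, 1
Accessibility: 0R0, 0R1, 1R1
Complete open branch: satisfiable in S4, hence also in K, T (this S4-model is also a K-model and a T-model).

K, T, S4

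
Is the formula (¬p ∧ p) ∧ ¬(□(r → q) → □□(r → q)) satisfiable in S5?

1. (¬p ∧ p) ∧ ¬(□(r → q) → □□(r → q)), u
2. ¬p ∧ p, u
3. ¬(□(r → q) → □□(r → q)), u
4. ¬p, u
5. p, u
Accessibility: uRu
Branch closes: p and ¬p both at u.
Every branch closes; the branch above is one of them.

No, unsatisfiable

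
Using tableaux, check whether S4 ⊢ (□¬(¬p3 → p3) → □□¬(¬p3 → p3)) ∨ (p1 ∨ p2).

Tableau for the negation ¬((□¬(¬p3 → p3) → □□¬(¬p3 → p3)) ∨ (p1 ∨ p2)):
1. ¬((□¬(¬p3 → p3) → □□¬(¬p3 → p3)) ∨ (p1 ∨ p2)), 0
2. ¬(□¬(¬p3 → p3) → □□¬(¬p3 → p3)), 0
3. ¬(p1 ∨ p2), 0
4. □¬(¬p3 → p3), 0
5. ¬□□¬(¬p3 → p3), 0
6. ¬p1, 0
7. ¬p2, 0
8. ¬(¬p3 → p3), 0
9. ¬p3, 0
10. ¬□¬(¬p3 → p3), 1
11. ¬(¬p3 → p3), 1
12. ¬p3, 1
13. ¬p3 → p3, 2
14. ¬(¬p3 → p3), 2
15. ¬p3, 2
16. p3, 2
Accessibility: 0R0, 0R1, 0R2, 1R1, 1R2, 2R2
Branch closes: p3 and ¬p3 both at 2.
All branches of the negation close; one closing branch shown above.

Valid in S4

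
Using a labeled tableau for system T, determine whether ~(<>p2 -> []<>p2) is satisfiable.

1. ~(<>p2 -> []<>p2), w0
2. <>p2, w0   [~->-rule on 1]
3. ~[]<>p2, w0   [~->-rule on 1]
4. p2, w1   [<>-rule on 2: fresh world w1, w0Rw1]
5. ~<>p2, w2   [~[]-rule on 3: fresh world w2, w0Rw2]
6. ~p2, w2   [~<>-rule on 5 via w2Rw2]
Accessibility: w0Rw0, w0Rw1, w0Rw2, w1Rw1, w2Rw2

Yes, satisfiable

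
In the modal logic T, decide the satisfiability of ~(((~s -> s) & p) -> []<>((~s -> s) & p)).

1. ~(((~s -> s) & p) -> []<>((~s -> s) & p)), u
2. (~s -> s) & p, u
3. ~[]<>((~s -> s) & p), u
4. ~s -> s, u
5. p, u
6. s, u
7. ~<>((~s -> s) & p), v
8. ~((~s -> s) & p), v
9. ~p, v
Accessibility: uRu, uRv, vRv

Satisfiable (open branch found)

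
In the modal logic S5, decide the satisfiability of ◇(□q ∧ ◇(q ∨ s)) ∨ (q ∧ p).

Yes, satisfiable

1. ◇(□q ∧ ◇(q ∨ s)) ∨ (q ∧ p), u
2. q ∧ p, u
3. q, u
4. p, u
Accessibility: uRu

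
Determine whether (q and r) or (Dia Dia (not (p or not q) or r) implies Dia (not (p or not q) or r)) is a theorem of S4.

Tableau for the negation not ((q and r) or (Dia Dia (not (p or not q) or r) implies Dia (not (p or not q) or r))):
1. not ((q and r) or (Dia Dia (not (p or not q) or r) implies Dia (not (p or not q) or r))), w0
2. not (q and r), w0
3. not (Dia Dia (not (p or not q) or r) implies Dia (not (p or not q) or r)), w0
4. Dia Dia (not (p or not q) or r), w0
5. not Dia (not (p or not q) or r), w0
6. not (not (p or not q) or r), w0
7. p or not q, w0
8. not r, w0
9. not q, w0
10. Dia (not (p or not q) or r), w1
11. not (not (p or not q) or r), w1
12. p or not q, w1
13. not r, w1
14. not q, w1
15. not (p or not q) or r, w2
16. not (not (p or not q) or r), w2
17. p or not q, w2
18. not r, w2
19. not (p or not q), w2
20. not p, w2
21. q, w2
22. not q, w2
Accessibility: w0Rw0, w0Rw1, w0Rw2, w1Rw1, w1Rw2, w2Rw2
Branch closes: q and not q both at w2.
All branches of the negation close; one closing branch shown above.

Valid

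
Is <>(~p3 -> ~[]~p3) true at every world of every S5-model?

Not valid

Tableau for the negation ~<>(~p3 -> ~[]~p3):
1. ~<>(~p3 -> ~[]~p3), 0
2. ~(~p3 -> ~[]~p3), 0
3. ~p3, 0
4. []~p3, 0
Accessibility: 0R0
The negation has an open branch (countermodel exists).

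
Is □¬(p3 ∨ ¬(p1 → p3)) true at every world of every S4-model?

Tableau for the negation ¬□¬(p3 ∨ ¬(p1 → p3)):
1. ¬□¬(p3 ∨ ¬(p1 → p3)), w0
2. p3 ∨ ¬(p1 → p3), w1
3. ¬(p1 → p3), w1
4. p1, w1
5. ¬p3, w1
Accessibility: w0Rw0, w0Rw1, w1Rw1
The negation has an open branch (countermodel exists).

Invalid (countermodel exists)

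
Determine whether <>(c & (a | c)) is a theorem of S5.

No, not valid

Tableau for the negation ~<>(c & (a | c)):
1. ~<>(c & (a | c)), 0
2. ~(c & (a | c)), 0   [~<>-rule on 1 via 0R0]
3. ~(a | c), 0   [~&-rule on 2 (branches; this branch)]
4. ~a, 0   [~|-rule on 3]
5. ~c, 0   [~|-rule on 3]
Accessibility: 0R0
The negation has an open branch (countermodel exists).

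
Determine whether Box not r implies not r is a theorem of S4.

Yes, valid

Tableau for the negation not (Box not r implies not r):
1. not (Box not r implies not r), u
2. Box not r, u
3. r, u
4. not r, u
Accessibility: uRu
Branch closes: r and not r both at u.
Every branch of the negation's tableau closes; the branch above is one of them.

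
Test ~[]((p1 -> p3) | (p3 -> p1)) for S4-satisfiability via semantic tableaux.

Unsatisfiable

1. ~[]((p1 -> p3) | (p3 -> p1)), u
2. ~((p1 -> p3) | (p3 -> p1)), v
3. ~(p1 -> p3), v
4. ~(p3 -> p1), v
5. p1, v
6. ~p3, v
7. p3, v
8. ~p1, v
Accessibility: uRu, uRv, vRv
Branch closes: p3 and ~p3 both at v.
Every branch closes; the branch above is one of them.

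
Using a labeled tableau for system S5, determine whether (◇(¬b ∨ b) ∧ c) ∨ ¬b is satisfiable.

Satisfiable (open branch found)

1. (◇(¬b ∨ b) ∧ c) ∨ ¬b, w0
2. ¬b, w0
Accessibility: w0Rw0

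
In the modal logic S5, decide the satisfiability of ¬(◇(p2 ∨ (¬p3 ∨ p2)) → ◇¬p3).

1. ¬(◇(p2 ∨ (¬p3 ∨ p2)) → ◇¬p3), w0
2. ◇(p2 ∨ (¬p3 ∨ p2)), w0
3. ¬◇¬p3, w0
4. p3, w0
5. p2 ∨ (¬p3 ∨ p2), w1
6. p3, w1
7. ¬p3 ∨ p2, w1
8. p2, w1
Accessibility: w0Rw0, w0Rw1, w1Rw0, w1Rw1

Satisfiable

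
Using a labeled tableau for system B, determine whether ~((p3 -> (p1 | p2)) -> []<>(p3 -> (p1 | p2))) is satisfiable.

1. ~((p3 -> (p1 | p2)) -> []<>(p3 -> (p1 | p2))), u
2. p3 -> (p1 | p2), u
3. ~[]<>(p3 -> (p1 | p2)), u
4. p1 | p2, u
5. p2, u
6. ~<>(p3 -> (p1 | p2)), v
7. ~(p3 -> (p1 | p2)), u
8. p3, u
9. ~(p1 | p2), u
10. ~p1, u
11. ~p2, u
Accessibility: uRu, uRv, vRu, vRv
Branch closes: p2 and ~p2 both at u.
All branches of the tableau close; one closing branch shown above.

Unsatisfiable (every branch closes)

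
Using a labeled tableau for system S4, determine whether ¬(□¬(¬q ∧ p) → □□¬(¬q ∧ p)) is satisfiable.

Unsatisfiable (every branch closes)

1. ¬(□¬(¬q ∧ p) → □□¬(¬q ∧ p)), w0
2. □¬(¬q ∧ p), w0
3. ¬□□¬(¬q ∧ p), w0
4. ¬(¬q ∧ p), w0
5. ¬p, w0
6. ¬□¬(¬q ∧ p), w1
7. ¬(¬q ∧ p), w1
8. ¬p, w1
9. ¬q ∧ p, w2
10. ¬q, w2
11. p, w2
12. ¬(¬q ∧ p), w2
13. ¬p, w2
Accessibility: w0Rw0, w0Rw1, w0Rw2, w1Rw1, w1Rw2, w2Rw2
Branch closes: p and ¬p both at w2.
(One branch shown.) All branches close.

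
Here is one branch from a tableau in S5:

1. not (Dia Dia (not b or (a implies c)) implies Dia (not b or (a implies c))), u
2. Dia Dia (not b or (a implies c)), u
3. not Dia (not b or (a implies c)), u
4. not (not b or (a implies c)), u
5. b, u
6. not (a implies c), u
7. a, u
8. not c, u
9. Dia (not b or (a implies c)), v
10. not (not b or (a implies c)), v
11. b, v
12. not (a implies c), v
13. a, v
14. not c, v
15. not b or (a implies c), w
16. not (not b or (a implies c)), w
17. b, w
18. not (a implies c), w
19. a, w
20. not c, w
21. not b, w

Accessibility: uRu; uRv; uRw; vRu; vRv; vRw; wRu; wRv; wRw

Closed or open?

Closed

Both b and not b appear at w.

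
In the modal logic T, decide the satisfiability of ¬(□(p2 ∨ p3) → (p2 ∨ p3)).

Unsatisfiable

1. ¬(□(p2 ∨ p3) → (p2 ∨ p3)), u
2. □(p2 ∨ p3), u
3. ¬(p2 ∨ p3), u
4. ¬p2, u
5. ¬p3, u
6. p2 ∨ p3, u
7. p3, u
Accessibility: uRu
Branch closes: p3 and ¬p3 both at u.
Every branch closes; the branch above is one of them.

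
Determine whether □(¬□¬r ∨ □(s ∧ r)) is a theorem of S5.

Tableau for the negation ¬□(¬□¬r ∨ □(s ∧ r)):
1. ¬□(¬□¬r ∨ □(s ∧ r)), 0
2. ¬(¬□¬r ∨ □(s ∧ r)), 1
3. □¬r, 1
4. ¬□(s ∧ r), 1
5. ¬r, 0
6. ¬r, 1
7. ¬(s ∧ r), 2
8. ¬r, 2
Accessibility: 0R0, 0R1, 0R2, 1R0, 1R1, 1R2, 2R0, 2R1, 2R2
The negation has an open branch (countermodel exists).

Not valid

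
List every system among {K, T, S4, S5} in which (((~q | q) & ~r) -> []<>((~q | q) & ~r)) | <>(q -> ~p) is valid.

S5

S5-tableau for the negation ~((((~q | q) & ~r) -> []<>((~q | q) & ~r)) | <>(q -> ~p)):
1. ~((((~q | q) & ~r) -> []<>((~q | q) & ~r)) | <>(q -> ~p)), 0
2. ~(((~q | q) & ~r) -> []<>((~q | q) & ~r)), 0
3. ~<>(q -> ~p), 0
4. (~q | q) & ~r, 0
5. ~[]<>((~q | q) & ~r), 0
6. ~q | q, 0
7. ~r, 0
8. ~(q -> ~p), 0
9. q, 0
10. p, 0
11. ~<>((~q | q) & ~r), 1
12. ~(q -> ~p), 1
13. q, 1
14. p, 1
15. ~((~q | q) & ~r), 0
16. ~((~q | q) & ~r), 1
17. ~(~q | q), 0
18. ~q, 0
Accessibility: 0R0, 0R1, 1R0, 1R1
Branch closes: q and ~q both at 0.
Every branch closes (one shown): valid in S5.
S4-tableau for the negation ~((((~q | q) & ~r) -> []<>((~q | q) & ~r)) | <>(q -> ~p)):
1. ~((((~q | q) & ~r) -> []<>((~q | q) & ~r)) | <>(q -> ~p)), 0
2. ~(((~q | q) & ~r) -> []<>((~q | q) & ~r)), 0
3. ~<>(q -> ~p), 0
4. (~q | q) & ~r, 0
5. ~[]<>((~q | q) & ~r), 0
6. ~q | q, 0
7. ~r, 0
8. ~(q -> ~p), 0
9. q, 0
10. p, 0
11. ~<>((~q | q) & ~r), 1
12. ~(q -> ~p), 1
13. q, 1
14. p, 1
15. ~((~q | q) & ~r), 1
16. r, 1
Accessibility: 0R0, 0R1, 1R1
Complete open branch: countermodel on an S4-frame, so not valid in S4, nor in K, T (the same frame is also a K-frame and a T-frame).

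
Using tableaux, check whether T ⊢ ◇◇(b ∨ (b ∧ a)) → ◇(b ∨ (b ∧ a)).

No, not valid

Tableau for the negation ¬(◇◇(b ∨ (b ∧ a)) → ◇(b ∨ (b ∧ a))):
1. ¬(◇◇(b ∨ (b ∧ a)) → ◇(b ∨ (b ∧ a))), u
2. ◇◇(b ∨ (b ∧ a)), u
3. ¬◇(b ∨ (b ∧ a)), u
4. ¬(b ∨ (b ∧ a)), u
5. ¬b, u
6. ¬(b ∧ a), u
7. ¬a, u
8. ◇(b ∨ (b ∧ a)), v
9. ¬(b ∨ (b ∧ a)), v
10. ¬b, v
11. ¬(b ∧ a), v
12. ¬a, v
13. b ∨ (b ∧ a), w
14. b ∧ a, w
15. b, w
16. a, w
Accessibility: uRu, uRv, vRv, vRw, wRw
The negation has an open branch (countermodel exists).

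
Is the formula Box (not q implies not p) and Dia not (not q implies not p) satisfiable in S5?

1. Box (not q implies not p) and Dia not (not q implies not p), 0
2. Box (not q implies not p), 0   [and-rule on 1]
3. Dia not (not q implies not p), 0   [and-rule on 1]
4. not q implies not p, 0   [Box-rule on 2 via 0R0]
5. not p, 0   [implies-rule on 4 (branches; this branch)]
6. not (not q implies not p), 1   [Dia-rule on 3: fresh world 1, 0R1]
7. not q, 1   [neg-implies-rule on 6]
8. p, 1   [neg-implies-rule on 6]
9. not q implies not p, 1   [Box-rule on 2 via 0R1]
10. not p, 1   [implies-rule on 9 (branches; this branch)]
Accessibility: 0R0, 0R1, 1R0, 1R1
Branch closes: p and not p both at 1.
(One branch shown.) All branches close.

Unsatisfiable (every branch closes)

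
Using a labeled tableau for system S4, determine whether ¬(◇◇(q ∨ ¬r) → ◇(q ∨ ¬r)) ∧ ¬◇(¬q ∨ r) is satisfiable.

Unsatisfiable (every branch closes)

1. ¬(◇◇(q ∨ ¬r) → ◇(q ∨ ¬r)) ∧ ¬◇(¬q ∨ r), w0
2. ¬(◇◇(q ∨ ¬r) → ◇(q ∨ ¬r)), w0
3. ¬◇(¬q ∨ r), w0
4. ◇◇(q ∨ ¬r), w0
5. ¬◇(q ∨ ¬r), w0
6. ¬(¬q ∨ r), w0
7. q, w0
8. ¬r, w0
9. ¬(q ∨ ¬r), w0
10. ¬q, w0
11. r, w0
Accessibility: w0Rw0
Branch closes: q and ¬q both at w0.
All branches of the tableau close; one closing branch shown above.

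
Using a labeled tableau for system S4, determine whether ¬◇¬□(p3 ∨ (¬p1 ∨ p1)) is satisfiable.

1. ¬◇¬□(p3 ∨ (¬p1 ∨ p1)), 0
2. □(p3 ∨ (¬p1 ∨ p1)), 0   [¬◇-rule on 1 via 0R0]
3. p3 ∨ (¬p1 ∨ p1), 0   [□-rule on 2 via 0R0]
4. ¬p1 ∨ p1, 0   [∨-rule on 3 (branches; this branch)]
5. p1, 0   [∨-rule on 4 (branches; this branch)]
Accessibility: 0R0

Yes, satisfiable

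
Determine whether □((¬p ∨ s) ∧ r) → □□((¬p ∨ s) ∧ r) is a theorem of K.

No, not valid

Tableau for the negation ¬(□((¬p ∨ s) ∧ r) → □□((¬p ∨ s) ∧ r)):
1. ¬(□((¬p ∨ s) ∧ r) → □□((¬p ∨ s) ∧ r)), w0
2. □((¬p ∨ s) ∧ r), w0   [¬→-rule on 1]
3. ¬□□((¬p ∨ s) ∧ r), w0   [¬→-rule on 1]
4. ¬□((¬p ∨ s) ∧ r), w1   [¬□-rule on 3: fresh world w1, w0Rw1]
5. (¬p ∨ s) ∧ r, w1   [□-rule on 2 via w0Rw1]
6. ¬p ∨ s, w1   [∧-rule on 5]
7. r, w1   [∧-rule on 5]
8. s, w1   [∨-rule on 6 (branches; this branch)]
9. ¬((¬p ∨ s) ∧ r), w2   [¬□-rule on 4: fresh world w2, w1Rw2]
10. ¬r, w2   [¬∧-rule on 9 (branches; this branch)]
Accessibility: w0Rw1, w1Rw2
The negation has an open branch (countermodel exists).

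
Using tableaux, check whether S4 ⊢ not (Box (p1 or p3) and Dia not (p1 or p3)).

Tableau for the negation Box (p1 or p3) and Dia not (p1 or p3):
1. Box (p1 or p3) and Dia not (p1 or p3), w0
2. Box (p1 or p3), w0
3. Dia not (p1 or p3), w0
4. p1 or p3, w0
5. p3, w0
6. not (p1 or p3), w1
7. not p1, w1
8. not p3, w1
9. p1 or p3, w1
10. p3, w1
Accessibility: w0Rw0, w0Rw1, w1Rw1
Branch closes: p3 and not p3 both at w1.
Every branch of the negation's tableau closes; the branch above is one of them.

Valid in S4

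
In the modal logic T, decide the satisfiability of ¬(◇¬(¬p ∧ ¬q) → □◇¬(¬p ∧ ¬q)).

Yes, satisfiable

1. ¬(◇¬(¬p ∧ ¬q) → □◇¬(¬p ∧ ¬q)), u
2. ◇¬(¬p ∧ ¬q), u   [¬→-rule on 1]
3. ¬□◇¬(¬p ∧ ¬q), u   [¬→-rule on 1]
4. ¬(¬p ∧ ¬q), v   [◇-rule on 2: fresh world v, uRv]
5. q, v   [¬∧-rule on 4 (branches; this branch)]
6. ¬◇¬(¬p ∧ ¬q), w   [¬□-rule on 3: fresh world w, uRw]
7. ¬p ∧ ¬q, w   [¬◇-rule on 6 via wRw]
8. ¬p, w   [∧-rule on 7]
9. ¬q, w   [∧-rule on 7]
Accessibility: uRu, uRv, uRw, vRv, wRw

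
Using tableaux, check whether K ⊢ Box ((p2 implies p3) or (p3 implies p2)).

Tableau for the negation not Box ((p2 implies p3) or (p3 implies p2)):
1. not Box ((p2 implies p3) or (p3 implies p2)), w0
2. not ((p2 implies p3) or (p3 implies p2)), w1
3. not (p2 implies p3), w1
4. not (p3 implies p2), w1
5. p2, w1
6. not p3, w1
7. p3, w1
8. not p2, w1
Accessibility: w0Rw1
Branch closes: p3 and not p3 both at w1.
All branches of the negation close; one closing branch shown above.

Yes, valid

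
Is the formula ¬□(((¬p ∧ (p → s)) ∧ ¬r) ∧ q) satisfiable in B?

1. ¬□(((¬p ∧ (p → s)) ∧ ¬r) ∧ q), 0
2. ¬(((¬p ∧ (p → s)) ∧ ¬r) ∧ q), 1
3. ¬q, 1
Accessibility: 0R0, 0R1, 1R0, 1R1

Yes, satisfiable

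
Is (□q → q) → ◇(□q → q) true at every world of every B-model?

Yes, valid

Tableau for the negation ¬((□q → q) → ◇(□q → q)):
1. ¬((□q → q) → ◇(□q → q)), w0
2. □q → q, w0
3. ¬◇(□q → q), w0
4. ¬(□q → q), w0
5. □q, w0
6. ¬q, w0
7. q, w0
Accessibility: w0Rw0
Branch closes: q and ¬q both at w0.
Every branch of the negation's tableau closes; the branch above is one of them.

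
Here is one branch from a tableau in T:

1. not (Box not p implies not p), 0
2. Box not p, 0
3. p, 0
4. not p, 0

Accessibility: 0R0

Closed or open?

Yes, closed

Both p and not p appear at 0.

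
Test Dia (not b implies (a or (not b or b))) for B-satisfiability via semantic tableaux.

1. Dia (not b implies (a or (not b or b))), w0
2. not b implies (a or (not b or b)), w1
3. a or (not b or b), w1
4. not b or b, w1
5. b, w1
Accessibility: w0Rw0, w0Rw1, w1Rw0, w1Rw1

Satisfiable (open branch found)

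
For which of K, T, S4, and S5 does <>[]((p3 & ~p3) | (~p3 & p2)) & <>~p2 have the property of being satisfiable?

S5-tableau for the formula:
1. <>[]((p3 & ~p3) | (~p3 & p2)) & <>~p2, u
2. <>[]((p3 & ~p3) | (~p3 & p2)), u   [&-rule on 1]
3. <>~p2, u   [&-rule on 1]
4. []((p3 & ~p3) | (~p3 & p2)), v   [<>-rule on 2: fresh world v, uRv]
5. (p3 & ~p3) | (~p3 & p2), u   [[]-rule on 4 via vRu]
6. (p3 & ~p3) | (~p3 & p2), v   [[]-rule on 4 via vRv]
7. ~p3 & p2, u   [|-rule on 5 (branches; this branch)]
8. ~p3, u   [&-rule on 7]
9. p2, u   [&-rule on 7]
10. ~p3 & p2, v   [|-rule on 6 (branches; this branch)]
11. ~p3, v   [&-rule on 10]
12. p2, v   [&-rule on 10]
13. ~p2, w   [<>-rule on 3: fresh world w, uRw]
14. (p3 & ~p3) | (~p3 & p2), w   [[]-rule on 4 via vRw]
15. ~p3 & p2, w   [|-rule on 14 (branches; this branch)]
16. ~p3, w   [&-rule on 15]
17. p2, w   [&-rule on 15]
Accessibility: uRu, uRv, uRw, vRu, vRv, vRw, wRu, wRv, wRw
Branch closes: p2 and ~p2 both at w.
Every branch closes (one shown): unsatisfiable in S5.
S4-tableau for the formula:
1. <>[]((p3 & ~p3) | (~p3 & p2)) & <>~p2, u
2. <>[]((p3 & ~p3) | (~p3 & p2)), u   [&-rule on 1]
3. <>~p2, u   [&-rule on 1]
4. []((p3 & ~p3) | (~p3 & p2)), v   [<>-rule on 2: fresh world v, uRv]
5. (p3 & ~p3) | (~p3 & p2), v   [[]-rule on 4 via vRv]
6. ~p3 & p2, v   [|-rule on 5 (branches; this branch)]
7. ~p3, v   [&-rule on 6]
8. p2, v   [&-rule on 6]
9. ~p2, w   [<>-rule on 3: fresh world w, uRw]
Accessibility: uRu, uRv, uRw, vRv, wRw
Complete open branch: satisfiable in S4, hence also in K, T (this S4-model is also a K-model and a T-model).

K, T, S4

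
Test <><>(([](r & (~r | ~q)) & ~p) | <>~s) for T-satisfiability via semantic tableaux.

1. <><>(([](r & (~r | ~q)) & ~p) | <>~s), u
2. <>(([](r & (~r | ~q)) & ~p) | <>~s), v   [<>-rule on 1: fresh world v, uRv]
3. ([](r & (~r | ~q)) & ~p) | <>~s, w   [<>-rule on 2: fresh world w, vRw]
4. <>~s, w   [|-rule on 3 (branches; this branch)]
5. ~s, x   [<>-rule on 4: fresh world x, wRx]
Accessibility: uRu, uRv, vRv, vRw, wRw, wRx, xRx

Yes, satisfiable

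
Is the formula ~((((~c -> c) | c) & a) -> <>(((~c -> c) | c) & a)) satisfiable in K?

1. ~((((~c -> c) | c) & a) -> <>(((~c -> c) | c) & a)), u
2. ((~c -> c) | c) & a, u
3. ~<>(((~c -> c) | c) & a), u
4. (~c -> c) | c, u
5. a, u
6. c, u

Yes, satisfiable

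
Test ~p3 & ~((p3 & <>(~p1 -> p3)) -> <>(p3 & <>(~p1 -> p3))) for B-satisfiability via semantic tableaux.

No, unsatisfiable

1. ~p3 & ~((p3 & <>(~p1 -> p3)) -> <>(p3 & <>(~p1 -> p3))), u
2. ~p3, u
3. ~((p3 & <>(~p1 -> p3)) -> <>(p3 & <>(~p1 -> p3))), u
4. p3 & <>(~p1 -> p3), u
5. ~<>(p3 & <>(~p1 -> p3)), u
6. p3, u
7. <>(~p1 -> p3), u
Accessibility: uRu
Branch closes: p3 and ~p3 both at u.
All branches of the tableau close; one closing branch shown above.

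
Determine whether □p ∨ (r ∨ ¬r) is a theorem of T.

Valid in T

Tableau for the negation ¬(□p ∨ (r ∨ ¬r)):
1. ¬(□p ∨ (r ∨ ¬r)), w0
2. ¬□p, w0
3. ¬(r ∨ ¬r), w0
4. ¬r, w0
5. r, w0
Accessibility: w0Rw0
Branch closes: r and ¬r both at w0.
All branches of the negation close; one closing branch shown above.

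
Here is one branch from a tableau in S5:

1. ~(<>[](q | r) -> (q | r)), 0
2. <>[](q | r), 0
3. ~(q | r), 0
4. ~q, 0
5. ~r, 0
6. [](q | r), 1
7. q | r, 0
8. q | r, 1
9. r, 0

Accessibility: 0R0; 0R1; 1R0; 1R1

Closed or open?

Yes, closed

Both r and ~r appear at 0.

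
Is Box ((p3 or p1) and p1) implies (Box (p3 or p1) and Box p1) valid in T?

Tableau for the negation not (Box ((p3 or p1) and p1) implies (Box (p3 or p1) and Box p1)):
1. not (Box ((p3 or p1) and p1) implies (Box (p3 or p1) and Box p1)), 0
2. Box ((p3 or p1) and p1), 0
3. not (Box (p3 or p1) and Box p1), 0
4. (p3 or p1) and p1, 0
5. p3 or p1, 0
6. p1, 0
7. not Box (p3 or p1), 0
8. not (p3 or p1), 1
9. not p3, 1
10. not p1, 1
11. (p3 or p1) and p1, 1
12. p3 or p1, 1
13. p1, 1
Accessibility: 0R0, 0R1, 1R1
Branch closes: p1 and not p1 both at 1.
Every branch of the negation's tableau closes; the branch above is one of them.

Yes, valid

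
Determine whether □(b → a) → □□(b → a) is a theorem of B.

Tableau for the negation ¬(□(b → a) → □□(b → a)):
1. ¬(□(b → a) → □□(b → a)), w0
2. □(b → a), w0   [¬→-rule on 1]
3. ¬□□(b → a), w0   [¬→-rule on 1]
4. b → a, w0   [□-rule on 2 via w0Rw0]
5. a, w0   [→-rule on 4 (branches; this branch)]
6. ¬□(b → a), w1   [¬□-rule on 3: fresh world w1, w0Rw1]
7. b → a, w1   [□-rule on 2 via w0Rw1]
8. a, w1   [→-rule on 7 (branches; this branch)]
9. ¬(b → a), w2   [¬□-rule on 6: fresh world w2, w1Rw2]
10. b, w2   [¬→-rule on 9]
11. ¬a, w2   [¬→-rule on 9]
Accessibility: w0Rw0, w0Rw1, w1Rw0, w1Rw1, w1Rw2, w2Rw1, w2Rw2
The negation has an open branch (countermodel exists).

Invalid (countermodel exists)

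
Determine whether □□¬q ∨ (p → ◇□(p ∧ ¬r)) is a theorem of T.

Tableau for the negation ¬(□□¬q ∨ (p → ◇□(p ∧ ¬r))):
1. ¬(□□¬q ∨ (p → ◇□(p ∧ ¬r))), 0
2. ¬□□¬q, 0   [¬∨-rule on 1]
3. ¬(p → ◇□(p ∧ ¬r)), 0   [¬∨-rule on 1]
4. p, 0   [¬→-rule on 3]
5. ¬◇□(p ∧ ¬r), 0   [¬→-rule on 3]
6. ¬□(p ∧ ¬r), 0   [¬◇-rule on 5 via 0R0]
7. ¬□¬q, 1   [¬□-rule on 2: fresh world 1, 0R1]
8. ¬□(p ∧ ¬r), 1   [¬◇-rule on 5 via 0R1]
9. ¬(p ∧ ¬r), 2   [¬□-rule on 6: fresh world 2, 0R2]
10. ¬□(p ∧ ¬r), 2   [¬◇-rule on 5 via 0R2]
11. r, 2   [¬∧-rule on 9 (branches; this branch)]
12. q, 3   [¬□-rule on 7: fresh world 3, 1R3]
13. ¬(p ∧ ¬r), 4   [¬□-rule on 8: fresh world 4, 1R4]
14. r, 4   [¬∧-rule on 13 (branches; this branch)]
15. ¬(p ∧ ¬r), 5   [¬□-rule on 10: fresh world 5, 2R5]
16. r, 5   [¬∧-rule on 15 (branches; this branch)]
Accessibility: 0R0, 0R1, 0R2, 1R1, 1R3, 1R4, 2R2, 2R5, 3R3, 4R4, 5R5
The negation has an open branch (countermodel exists).

No, not valid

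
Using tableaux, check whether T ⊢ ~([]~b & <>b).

Valid

Tableau for the negation []~b & <>b:
1. []~b & <>b, u
2. []~b, u
3. <>b, u
4. ~b, u
5. b, v
6. ~b, v
Accessibility: uRu, uRv, vRv
Branch closes: b and ~b both at v.
All branches of the negation close; one closing branch shown above.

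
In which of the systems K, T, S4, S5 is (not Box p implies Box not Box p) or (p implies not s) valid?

S5

S4-tableau for the negation not ((not Box p implies Box not Box p) or (p implies not s)):
1. not ((not Box p implies Box not Box p) or (p implies not s)), u
2. not (not Box p implies Box not Box p), u
3. not (p implies not s), u
4. not Box p, u
5. not Box not Box p, u
6. p, u
7. s, u
8. not p, v
9. Box p, w
10. p, w
Accessibility: uRu, uRv, uRw, vRv, wRw
Complete open branch: countermodel on an S4-frame, so not valid in S4, nor in K, T (the same frame is also a K-frame and a T-frame).
S5-tableau for the negation not ((not Box p implies Box not Box p) or (p implies not s)):
1. not ((not Box p implies Box not Box p) or (p implies not s)), u
2. not (not Box p implies Box not Box p), u
3. not (p implies not s), u
4. not Box p, u
5. not Box not Box p, u
6. p, u
7. s, u
8. not p, v
9. Box p, w
10. p, v
Accessibility: uRu, uRv, uRw, vRu, vRv, vRw, wRu, wRv, wRw
Branch closes: p and not p both at v.
Every branch closes (one shown): valid in S5.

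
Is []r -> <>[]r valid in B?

Valid in B

Tableau for the negation ~([]r -> <>[]r):
1. ~([]r -> <>[]r), u
2. []r, u   [~->-rule on 1]
3. ~<>[]r, u   [~->-rule on 1]
4. r, u   [[]-rule on 2 via uRu]
5. ~[]r, u   [~<>-rule on 3 via uRu]
6. ~r, v   [~[]-rule on 5: fresh world v, uRv]
7. r, v   [[]-rule on 2 via uRv]
Accessibility: uRu, uRv, vRu, vRv
Branch closes: r and ~r both at v.
Every branch of the negation's tableau closes; the branch above is one of them.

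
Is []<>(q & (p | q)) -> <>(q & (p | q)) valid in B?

Tableau for the negation ~([]<>(q & (p | q)) -> <>(q & (p | q))):
1. ~([]<>(q & (p | q)) -> <>(q & (p | q))), w0
2. []<>(q & (p | q)), w0
3. ~<>(q & (p | q)), w0
4. <>(q & (p | q)), w0
5. ~(q & (p | q)), w0
6. ~(p | q), w0
7. ~p, w0
8. ~q, w0
9. q & (p | q), w1
10. q, w1
11. p | q, w1
12. <>(q & (p | q)), w1
13. ~(q & (p | q)), w1
14. ~(p | q), w1
15. ~p, w1
16. ~q, w1
Accessibility: w0Rw0, w0Rw1, w1Rw0, w1Rw1
Branch closes: q and ~q both at w1.
Every branch of the negation's tableau closes; the branch above is one of them.

Valid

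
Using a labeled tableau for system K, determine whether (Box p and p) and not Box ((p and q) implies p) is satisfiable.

Unsatisfiable

1. (Box p and p) and not Box ((p and q) implies p), u
2. Box p and p, u   [and-rule on 1]
3. not Box ((p and q) implies p), u   [and-rule on 1]
4. Box p, u   [and-rule on 2]
5. p, u   [and-rule on 2]
6. not ((p and q) implies p), v   [neg-Box-rule on 3: fresh world v, uRv]
7. p and q, v   [neg-implies-rule on 6]
8. not p, v   [neg-implies-rule on 6]
9. p, v   [and-rule on 7]
10. q, v   [and-rule on 7]
Accessibility: uRv
Branch closes: p and not p both at v.
All branches of the tableau close; one closing branch shown above.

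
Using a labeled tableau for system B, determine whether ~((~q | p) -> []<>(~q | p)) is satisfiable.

1. ~((~q | p) -> []<>(~q | p)), w0
2. ~q | p, w0
3. ~[]<>(~q | p), w0
4. p, w0
5. ~<>(~q | p), w1
6. ~(~q | p), w0
7. q, w0
8. ~p, w0
Accessibility: w0Rw0, w0Rw1, w1Rw0, w1Rw1
Branch closes: p and ~p both at w0.
Every branch closes; the branch above is one of them.

Unsatisfiable (every branch closes)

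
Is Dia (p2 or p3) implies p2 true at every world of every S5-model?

Invalid (countermodel exists)

Tableau for the negation not (Dia (p2 or p3) implies p2):
1. not (Dia (p2 or p3) implies p2), w0
2. Dia (p2 or p3), w0
3. not p2, w0
4. p2 or p3, w1
5. p3, w1
Accessibility: w0Rw0, w0Rw1, w1Rw0, w1Rw1
The negation has an open branch (countermodel exists).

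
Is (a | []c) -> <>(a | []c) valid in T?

Valid

Tableau for the negation ~((a | []c) -> <>(a | []c)):
1. ~((a | []c) -> <>(a | []c)), w0
2. a | []c, w0   [~->-rule on 1]
3. ~<>(a | []c), w0   [~->-rule on 1]
4. ~(a | []c), w0   [~<>-rule on 3 via w0Rw0]
5. ~a, w0   [~|-rule on 4]
6. ~[]c, w0   [~|-rule on 4]
7. []c, w0   [|-rule on 2 (branches; this branch)]
8. c, w0   [[]-rule on 7 via w0Rw0]
9. ~c, w1   [~[]-rule on 6: fresh world w1, w0Rw1]
10. ~(a | []c), w1   [~<>-rule on 3 via w0Rw1]
11. ~a, w1   [~|-rule on 10]
12. ~[]c, w1   [~|-rule on 10]
13. c, w1   [[]-rule on 7 via w0Rw1]
Accessibility: w0Rw0, w0Rw1, w1Rw1
Branch closes: c and ~c both at w1.
All branches of the negation close; one closing branch shown above.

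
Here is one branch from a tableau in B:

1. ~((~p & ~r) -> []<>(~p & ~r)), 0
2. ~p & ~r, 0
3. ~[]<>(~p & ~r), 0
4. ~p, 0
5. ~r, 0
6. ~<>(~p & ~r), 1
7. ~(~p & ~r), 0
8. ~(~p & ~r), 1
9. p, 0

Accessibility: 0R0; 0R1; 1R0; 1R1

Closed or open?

Both p and ~p appear at 0.

Closed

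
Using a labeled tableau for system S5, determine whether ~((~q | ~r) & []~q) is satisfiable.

Yes, satisfiable

1. ~((~q | ~r) & []~q), 0
2. ~[]~q, 0
3. q, 1
Accessibility: 0R0, 0R1, 1R0, 1R1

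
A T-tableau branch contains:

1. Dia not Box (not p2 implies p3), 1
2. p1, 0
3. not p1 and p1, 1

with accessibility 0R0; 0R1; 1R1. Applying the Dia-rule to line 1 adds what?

a fresh world 2 with 1R2, and not Box (not p2 implies p3) at 2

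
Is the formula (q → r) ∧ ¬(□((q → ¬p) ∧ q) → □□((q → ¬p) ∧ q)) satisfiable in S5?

1. (q → r) ∧ ¬(□((q → ¬p) ∧ q) → □□((q → ¬p) ∧ q)), u
2. q → r, u
3. ¬(□((q → ¬p) ∧ q) → □□((q → ¬p) ∧ q)), u
4. □((q → ¬p) ∧ q), u
5. ¬□□((q → ¬p) ∧ q), u
6. (q → ¬p) ∧ q, u
7. q → ¬p, u
8. q, u
9. r, u
10. ¬p, u
11. ¬□((q → ¬p) ∧ q), v
12. (q → ¬p) ∧ q, v
13. q → ¬p, v
14. q, v
15. ¬p, v
16. ¬((q → ¬p) ∧ q), w
17. (q → ¬p) ∧ q, w
18. q → ¬p, w
19. q, w
20. ¬(q → ¬p), w
21. p, w
22. ¬p, w
Accessibility: uRu, uRv, uRw, vRu, vRv, vRw, wRu, wRv, wRw
Branch closes: p and ¬p both at w.
(One branch shown.) All branches close.

Unsatisfiable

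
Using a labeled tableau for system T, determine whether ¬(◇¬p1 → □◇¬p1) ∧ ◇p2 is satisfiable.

1. ¬(◇¬p1 → □◇¬p1) ∧ ◇p2, w0
2. ¬(◇¬p1 → □◇¬p1), w0
3. ◇p2, w0
4. ◇¬p1, w0
5. ¬□◇¬p1, w0
6. p2, w1
7. ¬p1, w2
8. ¬◇¬p1, w3
9. p1, w3
Accessibility: w0Rw0, w0Rw1, w0Rw2, w0Rw3, w1Rw1, w2Rw2, w3Rw3

Yes, satisfiable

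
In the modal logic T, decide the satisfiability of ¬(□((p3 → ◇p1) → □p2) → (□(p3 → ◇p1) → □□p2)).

No, unsatisfiable

1. ¬(□((p3 → ◇p1) → □p2) → (□(p3 → ◇p1) → □□p2)), 0
2. □((p3 → ◇p1) → □p2), 0   [¬→-rule on 1]
3. ¬(□(p3 → ◇p1) → □□p2), 0   [¬→-rule on 1]
4. □(p3 → ◇p1), 0   [¬→-rule on 3]
5. ¬□□p2, 0   [¬→-rule on 3]
6. (p3 → ◇p1) → □p2, 0   [□-rule on 2 via 0R0]
7. p3 → ◇p1, 0   [□-rule on 4 via 0R0]
8. □p2, 0   [→-rule on 6 (branches; this branch)]
9. p2, 0   [□-rule on 8 via 0R0]
10. ◇p1, 0   [→-rule on 7 (branches; this branch)]
11. ¬□p2, 1   [¬□-rule on 5: fresh world 1, 0R1]
12. (p3 → ◇p1) → □p2, 1   [□-rule on 2 via 0R1]
13. p3 → ◇p1, 1   [□-rule on 4 via 0R1]
14. p2, 1   [□-rule on 8 via 0R1]
15. ¬(p3 → ◇p1), 1   [→-rule on 12 (branches; this branch)]
16. p3, 1   [¬→-rule on 15]
17. ¬◇p1, 1   [¬→-rule on 15]
18. ¬p1, 1   [¬◇-rule on 17 via 1R1]
19. ◇p1, 1   [→-rule on 13 (branches; this branch)]
20. p1, 2   [◇-rule on 10: fresh world 2, 0R2]
21. (p3 → ◇p1) → □p2, 2   [□-rule on 2 via 0R2]
22. p3 → ◇p1, 2   [□-rule on 4 via 0R2]
23. p2, 2   [□-rule on 8 via 0R2]
24. □p2, 2   [→-rule on 21 (branches; this branch)]
25. ◇p1, 2   [→-rule on 22 (branches; this branch)]
26. ¬p2, 3   [¬□-rule on 11: fresh world 3, 1R3]
27. ¬p1, 3   [¬◇-rule on 17 via 1R3]
28. p1, 4   [◇-rule on 19: fresh world 4, 1R4]
29. ¬p1, 4   [¬◇-rule on 17 via 1R4]
Accessibility: 0R0, 0R1, 0R2, 1R1, 1R3, 1R4, 2R2, 3R3, 4R4
Branch closes: p1 and ¬p1 both at 4.
Every branch closes; the branch above is one of them.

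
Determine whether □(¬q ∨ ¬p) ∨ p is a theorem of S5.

Tableau for the negation ¬(□(¬q ∨ ¬p) ∨ p):
1. ¬(□(¬q ∨ ¬p) ∨ p), 0
2. ¬□(¬q ∨ ¬p), 0
3. ¬p, 0
4. ¬(¬q ∨ ¬p), 1
5. q, 1
6. p, 1
Accessibility: 0R0, 0R1, 1R0, 1R1
The negation has an open branch (countermodel exists).

Not valid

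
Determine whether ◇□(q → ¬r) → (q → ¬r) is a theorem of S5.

Yes, valid

Tableau for the negation ¬(◇□(q → ¬r) → (q → ¬r)):
1. ¬(◇□(q → ¬r) → (q → ¬r)), u
2. ◇□(q → ¬r), u
3. ¬(q → ¬r), u
4. q, u
5. r, u
6. □(q → ¬r), v
7. q → ¬r, u
8. q → ¬r, v
9. ¬r, u
Accessibility: uRu, uRv, vRu, vRv
Branch closes: r and ¬r both at u.
All branches of the negation close; one closing branch shown above.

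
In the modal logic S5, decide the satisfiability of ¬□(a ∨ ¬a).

Unsatisfiable

1. ¬□(a ∨ ¬a), u
2. ¬(a ∨ ¬a), v
3. ¬a, v
4. a, v
Accessibility: uRu, uRv, vRu, vRv
Branch closes: a and ¬a both at v.
Every branch closes; the branch above is one of them.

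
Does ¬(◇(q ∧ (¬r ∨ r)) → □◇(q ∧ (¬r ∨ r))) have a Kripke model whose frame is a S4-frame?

Satisfiable (open branch found)

1. ¬(◇(q ∧ (¬r ∨ r)) → □◇(q ∧ (¬r ∨ r))), w0
2. ◇(q ∧ (¬r ∨ r)), w0
3. ¬□◇(q ∧ (¬r ∨ r)), w0
4. q ∧ (¬r ∨ r), w1
5. q, w1
6. ¬r ∨ r, w1
7. r, w1
8. ¬◇(q ∧ (¬r ∨ r)), w2
9. ¬(q ∧ (¬r ∨ r)), w2
10. ¬q, w2
Accessibility: w0Rw0, w0Rw1, w0Rw2, w1Rw1, w2Rw2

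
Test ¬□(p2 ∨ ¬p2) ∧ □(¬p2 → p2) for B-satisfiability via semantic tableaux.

No, unsatisfiable

1. ¬□(p2 ∨ ¬p2) ∧ □(¬p2 → p2), 0
2. ¬□(p2 ∨ ¬p2), 0
3. □(¬p2 → p2), 0
4. ¬p2 → p2, 0
5. p2, 0
6. ¬(p2 ∨ ¬p2), 1
7. ¬p2, 1
8. p2, 1
Accessibility: 0R0, 0R1, 1R0, 1R1
Branch closes: p2 and ¬p2 both at 1.
All branches of the tableau close; one closing branch shown above.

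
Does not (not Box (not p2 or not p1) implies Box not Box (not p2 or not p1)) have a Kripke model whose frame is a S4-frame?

1. not (not Box (not p2 or not p1) implies Box not Box (not p2 or not p1)), u
2. not Box (not p2 or not p1), u
3. not Box not Box (not p2 or not p1), u
4. not (not p2 or not p1), v
5. p2, v
6. p1, v
7. Box (not p2 or not p1), w
8. not p2 or not p1, w
9. not p1, w
Accessibility: uRu, uRv, uRw, vRv, wRw

Yes, satisfiable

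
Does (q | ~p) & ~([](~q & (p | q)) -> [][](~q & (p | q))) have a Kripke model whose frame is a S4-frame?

1. (q | ~p) & ~([](~q & (p | q)) -> [][](~q & (p | q))), u
2. q | ~p, u
3. ~([](~q & (p | q)) -> [][](~q & (p | q))), u
4. [](~q & (p | q)), u
5. ~[][](~q & (p | q)), u
6. ~q & (p | q), u
7. ~q, u
8. p | q, u
9. ~p, u
10. q, u
Accessibility: uRu
Branch closes: q and ~q both at u.
(One branch shown.) All branches close.

Unsatisfiable (every branch closes)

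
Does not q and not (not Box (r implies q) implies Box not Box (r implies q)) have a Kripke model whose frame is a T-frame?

1. not q and not (not Box (r implies q) implies Box not Box (r implies q)), u
2. not q, u   [and-rule on 1]
3. not (not Box (r implies q) implies Box not Box (r implies q)), u   [and-rule on 1]
4. not Box (r implies q), u   [neg-implies-rule on 3]
5. not Box not Box (r implies q), u   [neg-implies-rule on 3]
6. not (r implies q), v   [neg-Box-rule on 4: fresh world v, uRv]
7. r, v   [neg-implies-rule on 6]
8. not q, v   [neg-implies-rule on 6]
9. Box (r implies q), w   [neg-Box-rule on 5: fresh world w, uRw]
10. r implies q, w   [Box-rule on 9 via wRw]
11. q, w   [implies-rule on 10 (branches; this branch)]
Accessibility: uRu, uRv, uRw, vRv, wRw

Satisfiable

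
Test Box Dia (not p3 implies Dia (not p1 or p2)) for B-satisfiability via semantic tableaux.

1. Box Dia (not p3 implies Dia (not p1 or p2)), u
2. Dia (not p3 implies Dia (not p1 or p2)), u
3. not p3 implies Dia (not p1 or p2), v
4. Dia (not p3 implies Dia (not p1 or p2)), v
5. Dia (not p1 or p2), v
6. not p3 implies Dia (not p1 or p2), w
7. Dia (not p1 or p2), w
8. not p1 or p2, x
9. p2, x
10. not p1 or p2, y
11. p2, y
Accessibility: uRu, uRv, vRu, vRv, vRw, vRx, wRv, wRw, wRy, xRv, xRx, yRw, yRy

Satisfiable (open branch found)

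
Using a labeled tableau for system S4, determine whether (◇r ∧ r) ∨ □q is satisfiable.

1. (◇r ∧ r) ∨ □q, u
2. □q, u
3. q, u
Accessibility: uRu

Satisfiable (open branch found)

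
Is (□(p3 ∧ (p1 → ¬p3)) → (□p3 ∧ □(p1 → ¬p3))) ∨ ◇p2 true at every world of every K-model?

Tableau for the negation ¬((□(p3 ∧ (p1 → ¬p3)) → (□p3 ∧ □(p1 → ¬p3))) ∨ ◇p2):
1. ¬((□(p3 ∧ (p1 → ¬p3)) → (□p3 ∧ □(p1 → ¬p3))) ∨ ◇p2), u
2. ¬(□(p3 ∧ (p1 → ¬p3)) → (□p3 ∧ □(p1 → ¬p3))), u
3. ¬◇p2, u
4. □(p3 ∧ (p1 → ¬p3)), u
5. ¬(□p3 ∧ □(p1 → ¬p3)), u
6. ¬□(p1 → ¬p3), u
7. ¬(p1 → ¬p3), v
8. p1, v
9. p3, v
10. ¬p2, v
11. p3 ∧ (p1 → ¬p3), v
12. p1 → ¬p3, v
13. ¬p3, v
Accessibility: uRv
Branch closes: p3 and ¬p3 both at v.
All branches of the negation close; one closing branch shown above.

Valid in K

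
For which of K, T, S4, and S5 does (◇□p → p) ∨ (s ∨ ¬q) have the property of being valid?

S5

S4-tableau for the negation ¬((◇□p → p) ∨ (s ∨ ¬q)):
1. ¬((◇□p → p) ∨ (s ∨ ¬q)), u
2. ¬(◇□p → p), u
3. ¬(s ∨ ¬q), u
4. ◇□p, u
5. ¬p, u
6. ¬s, u
7. q, u
8. □p, v
9. p, v
Accessibility: uRu, uRv, vRv
Complete open branch: countermodel on an S4-frame, so not valid in S4, nor in K, T (the same frame is also a K-frame and a T-frame).
S5-tableau for the negation ¬((◇□p → p) ∨ (s ∨ ¬q)):
1. ¬((◇□p → p) ∨ (s ∨ ¬q)), u
2. ¬(◇□p → p), u
3. ¬(s ∨ ¬q), u
4. ◇□p, u
5. ¬p, u
6. ¬s, u
7. q, u
8. □p, v
9. p, u
Accessibility: uRu, uRv, vRu, vRv
Branch closes: p and ¬p both at u.
Every branch closes (one shown): valid in S5.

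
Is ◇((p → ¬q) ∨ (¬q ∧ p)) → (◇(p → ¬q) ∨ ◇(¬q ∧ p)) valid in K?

Tableau for the negation ¬(◇((p → ¬q) ∨ (¬q ∧ p)) → (◇(p → ¬q) ∨ ◇(¬q ∧ p))):
1. ¬(◇((p → ¬q) ∨ (¬q ∧ p)) → (◇(p → ¬q) ∨ ◇(¬q ∧ p))), u
2. ◇((p → ¬q) ∨ (¬q ∧ p)), u
3. ¬(◇(p → ¬q) ∨ ◇(¬q ∧ p)), u
4. ¬◇(p → ¬q), u
5. ¬◇(¬q ∧ p), u
6. (p → ¬q) ∨ (¬q ∧ p), v
7. ¬(p → ¬q), v
8. p, v
9. q, v
10. ¬(¬q ∧ p), v
11. p → ¬q, v
12. ¬q, v
Accessibility: uRv
Branch closes: q and ¬q both at v.
Every branch of the negation's tableau closes; the branch above is one of them.

Valid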